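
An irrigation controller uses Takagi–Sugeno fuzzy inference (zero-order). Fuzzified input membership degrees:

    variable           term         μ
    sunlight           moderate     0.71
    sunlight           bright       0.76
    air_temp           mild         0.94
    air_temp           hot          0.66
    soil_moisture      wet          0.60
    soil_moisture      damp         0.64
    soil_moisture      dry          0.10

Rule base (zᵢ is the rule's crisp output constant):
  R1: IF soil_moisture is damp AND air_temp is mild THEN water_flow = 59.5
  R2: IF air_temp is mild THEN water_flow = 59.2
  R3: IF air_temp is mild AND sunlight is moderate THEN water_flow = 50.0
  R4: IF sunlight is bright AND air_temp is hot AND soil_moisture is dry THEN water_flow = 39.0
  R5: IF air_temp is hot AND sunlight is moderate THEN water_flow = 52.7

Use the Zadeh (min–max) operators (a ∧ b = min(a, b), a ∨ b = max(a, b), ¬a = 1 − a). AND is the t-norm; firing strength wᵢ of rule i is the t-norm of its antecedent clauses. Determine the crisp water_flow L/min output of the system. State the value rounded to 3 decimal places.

R1 (z=59.5): damp=0.64, mild=0.94; AND[min(a, b)] → w = 0.64
R2 (z=59.2): mild=0.94 → w = 0.94
R3 (z=50.0): mild=0.94, moderate=0.71; AND[min(a, b)] → w = 0.71
R4 (z=39.0): bright=0.76, hot=0.66, dry=0.10; AND[min(a, b)] → w = 0.10
R5 (z=52.7): hot=0.66, moderate=0.71; AND[min(a, b)] → w = 0.66
Weighted average = (0.64·59.5 + 0.94·59.2 + 0.71·50.0 + 0.10·39.0 + 0.66·52.7) / (0.64 + 0.94 + 0.71 + 0.10 + 0.66)
  = 167.9100 / 3.0500 = 55.052

55.052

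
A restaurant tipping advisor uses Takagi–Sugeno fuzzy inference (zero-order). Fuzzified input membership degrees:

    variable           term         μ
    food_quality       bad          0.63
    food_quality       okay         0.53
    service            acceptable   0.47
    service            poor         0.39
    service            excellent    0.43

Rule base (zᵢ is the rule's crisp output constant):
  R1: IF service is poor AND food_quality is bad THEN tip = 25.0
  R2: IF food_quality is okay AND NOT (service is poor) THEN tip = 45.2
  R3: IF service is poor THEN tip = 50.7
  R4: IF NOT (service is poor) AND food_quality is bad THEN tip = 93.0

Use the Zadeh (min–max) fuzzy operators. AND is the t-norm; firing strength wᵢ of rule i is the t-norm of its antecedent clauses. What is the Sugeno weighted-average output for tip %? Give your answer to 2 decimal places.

57.40

R1 (z=25.0): poor=0.39, bad=0.63; AND[min(a, b)] → w = 0.39
R2 (z=45.2): okay=0.53, ¬poor=1−0.39=0.61; AND[min(a, b)] → w = 0.53
R3 (z=50.7): poor=0.39 → w = 0.39
R4 (z=93.0): ¬poor=1−0.39=0.61, bad=0.63; AND[min(a, b)] → w = 0.61
Weighted average = (0.39·25.0 + 0.53·45.2 + 0.39·50.7 + 0.61·93.0) / (0.39 + 0.53 + 0.39 + 0.61)
  = 110.2090 / 1.9200 = 57.40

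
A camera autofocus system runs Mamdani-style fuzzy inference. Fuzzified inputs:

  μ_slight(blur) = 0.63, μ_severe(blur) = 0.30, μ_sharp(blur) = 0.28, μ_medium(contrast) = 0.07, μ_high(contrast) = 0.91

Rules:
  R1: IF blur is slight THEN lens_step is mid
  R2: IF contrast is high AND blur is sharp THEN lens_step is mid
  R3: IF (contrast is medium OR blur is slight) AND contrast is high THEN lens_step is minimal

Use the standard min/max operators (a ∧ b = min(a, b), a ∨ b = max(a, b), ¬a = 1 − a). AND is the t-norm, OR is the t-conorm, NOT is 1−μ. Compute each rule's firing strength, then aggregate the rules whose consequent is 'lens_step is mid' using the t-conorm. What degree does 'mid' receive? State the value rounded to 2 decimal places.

0.63

R1: slight=0.63 → w = 0.63
R2: high=0.91, sharp=0.28; AND[min(a, b)] → w = 0.28
R3: (medium=0.07 OR slight=0.63) = 0.63; AND[min(a, b)] with high=0.91 → w = 0.63
Rules with consequent 'mid': {R1, R2} → strengths 0.63, 0.28
Aggregate via t-conorm [max(a, b)]: 0.63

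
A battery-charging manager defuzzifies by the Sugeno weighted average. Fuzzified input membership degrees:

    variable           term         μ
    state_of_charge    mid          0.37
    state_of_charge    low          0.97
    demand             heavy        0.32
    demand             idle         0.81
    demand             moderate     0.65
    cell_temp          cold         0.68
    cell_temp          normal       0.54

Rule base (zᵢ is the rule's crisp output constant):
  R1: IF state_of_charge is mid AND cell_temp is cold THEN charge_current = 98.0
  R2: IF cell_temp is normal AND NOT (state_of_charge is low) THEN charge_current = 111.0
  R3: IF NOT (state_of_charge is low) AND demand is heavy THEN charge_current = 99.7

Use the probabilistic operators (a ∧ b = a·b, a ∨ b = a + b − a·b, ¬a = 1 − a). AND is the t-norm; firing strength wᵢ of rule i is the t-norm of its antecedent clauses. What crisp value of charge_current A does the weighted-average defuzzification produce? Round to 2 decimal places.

98.82

R1 (z=98.0): mid=0.37, cold=0.68; AND[a·b] → w = 0.2516
R2 (z=111.0): normal=0.54, ¬low=1−0.97=0.03; AND[a·b] → w = 0.0162
R3 (z=99.7): ¬low=1−0.97=0.03, heavy=0.32; AND[a·b] → w = 0.0096
Weighted average = (0.2516·98.0 + 0.0162·111.0 + 0.0096·99.7) / (0.2516 + 0.0162 + 0.0096)
  = 27.4121 / 0.2774 = 98.82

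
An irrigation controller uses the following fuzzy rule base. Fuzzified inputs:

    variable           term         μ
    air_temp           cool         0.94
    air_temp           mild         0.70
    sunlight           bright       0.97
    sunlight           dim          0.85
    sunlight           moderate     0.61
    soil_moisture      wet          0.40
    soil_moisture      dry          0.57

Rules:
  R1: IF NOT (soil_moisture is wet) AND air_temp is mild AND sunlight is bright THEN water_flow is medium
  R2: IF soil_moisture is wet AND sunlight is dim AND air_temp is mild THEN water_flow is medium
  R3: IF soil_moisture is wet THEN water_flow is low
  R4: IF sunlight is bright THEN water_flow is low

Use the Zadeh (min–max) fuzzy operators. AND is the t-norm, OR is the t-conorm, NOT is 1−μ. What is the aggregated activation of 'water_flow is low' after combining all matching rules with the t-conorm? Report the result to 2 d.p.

R1: ¬wet=1−0.40=0.60, mild=0.70, bright=0.97; AND[min(a, b)] → w = 0.60
R2: wet=0.40, dim=0.85, mild=0.70; AND[min(a, b)] → w = 0.40
R3: wet=0.40 → w = 0.40
R4: bright=0.97 → w = 0.97
Rules with consequent 'low': {R3, R4} → strengths 0.40, 0.97
Aggregate via t-conorm [max(a, b)]: 0.97

0.97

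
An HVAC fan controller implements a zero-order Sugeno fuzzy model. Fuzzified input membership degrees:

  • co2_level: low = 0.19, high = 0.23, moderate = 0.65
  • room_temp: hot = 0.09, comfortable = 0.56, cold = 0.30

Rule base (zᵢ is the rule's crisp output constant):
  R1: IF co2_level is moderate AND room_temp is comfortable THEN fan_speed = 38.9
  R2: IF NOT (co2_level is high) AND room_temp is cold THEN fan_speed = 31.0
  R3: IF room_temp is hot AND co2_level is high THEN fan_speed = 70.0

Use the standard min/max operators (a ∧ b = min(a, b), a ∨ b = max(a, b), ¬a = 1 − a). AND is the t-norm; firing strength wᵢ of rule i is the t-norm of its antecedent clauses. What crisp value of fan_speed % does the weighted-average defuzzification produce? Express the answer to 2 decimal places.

39.35

R1 (z=38.9): moderate=0.65, comfortable=0.56; AND[min(a, b)] → w = 0.56
R2 (z=31.0): ¬high=1−0.23=0.77, cold=0.30; AND[min(a, b)] → w = 0.30
R3 (z=70.0): hot=0.09, high=0.23; AND[min(a, b)] → w = 0.09
Weighted average = (0.56·38.9 + 0.30·31.0 + 0.09·70.0) / (0.56 + 0.30 + 0.09)
  = 37.3840 / 0.9500 = 39.35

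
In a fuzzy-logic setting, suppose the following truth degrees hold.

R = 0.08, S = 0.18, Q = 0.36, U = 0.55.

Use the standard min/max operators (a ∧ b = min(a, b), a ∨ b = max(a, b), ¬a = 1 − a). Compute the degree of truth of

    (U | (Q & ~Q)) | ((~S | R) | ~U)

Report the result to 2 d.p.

0.82

~Q = 1 − 0.36 = 0.64
Q & ~Q = min(a, b) on (0.36, 0.64) = 0.36
U | (Q & ~Q) = max(a, b) on (0.55, 0.36) = 0.55
~S = 1 − 0.18 = 0.82
~S | R = max(a, b) on (0.82, 0.08) = 0.82
~U = 1 − 0.55 = 0.45
(~S | R) | ~U = max(a, b) on (0.82, 0.45) = 0.82
(U | (Q & ~Q)) | ((~S | R) | ~U) = max(a, b) on (0.55, 0.82) = 0.82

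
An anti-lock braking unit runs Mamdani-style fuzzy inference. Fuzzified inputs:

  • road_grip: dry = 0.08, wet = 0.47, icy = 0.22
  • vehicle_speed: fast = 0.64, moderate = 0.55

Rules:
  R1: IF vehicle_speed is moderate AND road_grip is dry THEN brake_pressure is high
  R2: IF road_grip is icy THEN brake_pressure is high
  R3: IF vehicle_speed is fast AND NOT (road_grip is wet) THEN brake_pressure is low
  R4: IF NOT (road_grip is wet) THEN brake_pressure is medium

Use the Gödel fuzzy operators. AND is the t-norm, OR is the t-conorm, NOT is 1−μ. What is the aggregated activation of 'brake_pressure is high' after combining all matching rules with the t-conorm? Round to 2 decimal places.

0.22

R1: moderate=0.55, dry=0.08; AND[min(a, b)] → w = 0.08
R2: icy=0.22 → w = 0.22
R3: fast=0.64, ¬wet=1−0.47=0.53; AND[min(a, b)] → w = 0.53
R4: ¬wet=1−0.47=0.53 → w = 0.53
Rules with consequent 'high': {R1, R2} → strengths 0.08, 0.22
Aggregate via t-conorm [max(a, b)]: 0.22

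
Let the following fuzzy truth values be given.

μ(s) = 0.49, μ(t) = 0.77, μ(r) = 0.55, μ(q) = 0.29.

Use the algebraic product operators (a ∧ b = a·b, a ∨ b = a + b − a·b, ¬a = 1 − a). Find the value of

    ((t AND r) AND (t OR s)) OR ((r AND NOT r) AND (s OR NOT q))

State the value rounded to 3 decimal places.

t AND r = a·b on (0.7700, 0.5500) = 0.4235
t OR s = a + b − a·b on (0.7700, 0.4900) = 0.8827
(t AND r) AND (t OR s) = a·b on (0.4235, 0.8827) = 0.3738
NOT r = 1 − 0.5500 = 0.4500
r AND NOT r = a·b on (0.5500, 0.4500) = 0.2475
NOT q = 1 − 0.2900 = 0.7100
s OR NOT q = a + b − a·b on (0.4900, 0.7100) = 0.8521
(r AND NOT r) AND (s OR NOT q) = a·b on (0.2475, 0.8521) = 0.2109
((t AND r) AND (t OR s)) OR ((r AND NOT r) AND (s OR NOT q)) = a + b − a·b on (0.3738, 0.2109) = 0.5059

0.506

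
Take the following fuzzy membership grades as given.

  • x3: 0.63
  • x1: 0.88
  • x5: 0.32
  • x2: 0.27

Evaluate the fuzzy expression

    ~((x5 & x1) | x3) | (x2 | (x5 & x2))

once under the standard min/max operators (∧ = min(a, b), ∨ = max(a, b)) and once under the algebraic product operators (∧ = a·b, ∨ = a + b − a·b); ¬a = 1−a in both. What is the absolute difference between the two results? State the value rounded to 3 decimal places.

Under standard min/max:
  x5 & x1 = min(a, b) on (0.32, 0.88) = 0.32
  (x5 & x1) | x3 = max(a, b) on (0.32, 0.63) = 0.63
  ~((x5 & x1) | x3) = 1 − 0.63 = 0.37
  x5 & x2 = min(a, b) on (0.32, 0.27) = 0.27
  x2 | (x5 & x2) = max(a, b) on (0.27, 0.27) = 0.27
  ~((x5 & x1) | x3) | (x2 | (x5 & x2)) = max(a, b) on (0.37, 0.27) = 0.37
  → value = 0.3700
Under algebraic product:
  x5 & x1 = a·b on (0.3200, 0.8800) = 0.2816
  (x5 & x1) | x3 = a + b − a·b on (0.2816, 0.6300) = 0.7342
  ~((x5 & x1) | x3) = 1 − 0.7342 = 0.2658
  x5 & x2 = a·b on (0.3200, 0.2700) = 0.0864
  x2 | (x5 & x2) = a + b − a·b on (0.2700, 0.0864) = 0.3331
  ~((x5 & x1) | x3) | (x2 | (x5 & x2)) = a + b − a·b on (0.2658, 0.3331) = 0.5103
  → value = 0.5103
|0.3700 − 0.5103| = 0.140

0.140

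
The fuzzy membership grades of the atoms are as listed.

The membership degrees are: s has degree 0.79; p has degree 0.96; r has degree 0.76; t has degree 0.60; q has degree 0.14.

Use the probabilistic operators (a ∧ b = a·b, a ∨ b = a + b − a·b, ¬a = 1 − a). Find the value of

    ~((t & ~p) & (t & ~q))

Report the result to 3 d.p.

0.988

~p = 1 − 0.9600 = 0.0400
t & ~p = a·b on (0.6000, 0.0400) = 0.0240
~q = 1 − 0.1400 = 0.8600
t & ~q = a·b on (0.6000, 0.8600) = 0.5160
(t & ~p) & (t & ~q) = a·b on (0.0240, 0.5160) = 0.0124
~((t & ~p) & (t & ~q)) = 1 − 0.0124 = 0.9876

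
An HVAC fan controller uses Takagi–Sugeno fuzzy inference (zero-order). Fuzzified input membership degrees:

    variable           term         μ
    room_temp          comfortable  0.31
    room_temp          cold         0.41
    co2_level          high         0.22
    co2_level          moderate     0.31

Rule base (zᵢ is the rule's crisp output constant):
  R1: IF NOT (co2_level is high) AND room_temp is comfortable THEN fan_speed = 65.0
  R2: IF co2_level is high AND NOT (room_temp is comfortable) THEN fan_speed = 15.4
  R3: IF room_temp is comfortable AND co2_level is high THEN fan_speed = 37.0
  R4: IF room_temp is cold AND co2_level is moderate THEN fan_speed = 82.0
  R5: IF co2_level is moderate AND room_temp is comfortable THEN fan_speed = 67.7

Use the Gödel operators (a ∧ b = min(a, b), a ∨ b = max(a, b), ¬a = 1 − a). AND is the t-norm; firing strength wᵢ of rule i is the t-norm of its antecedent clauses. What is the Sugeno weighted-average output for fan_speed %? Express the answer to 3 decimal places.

R1 (z=65.0): ¬high=1−0.22=0.78, comfortable=0.31; AND[min(a, b)] → w = 0.31
R2 (z=15.4): high=0.22, ¬comfortable=1−0.31=0.69; AND[min(a, b)] → w = 0.22
R3 (z=37.0): comfortable=0.31, high=0.22; AND[min(a, b)] → w = 0.22
R4 (z=82.0): cold=0.41, moderate=0.31; AND[min(a, b)] → w = 0.31
R5 (z=67.7): moderate=0.31, comfortable=0.31; AND[min(a, b)] → w = 0.31
Weighted average = (0.31·65.0 + 0.22·15.4 + 0.22·37.0 + 0.31·82.0 + 0.31·67.7) / (0.31 + 0.22 + 0.22 + 0.31 + 0.31)
  = 78.0850 / 1.3700 = 56.996

56.996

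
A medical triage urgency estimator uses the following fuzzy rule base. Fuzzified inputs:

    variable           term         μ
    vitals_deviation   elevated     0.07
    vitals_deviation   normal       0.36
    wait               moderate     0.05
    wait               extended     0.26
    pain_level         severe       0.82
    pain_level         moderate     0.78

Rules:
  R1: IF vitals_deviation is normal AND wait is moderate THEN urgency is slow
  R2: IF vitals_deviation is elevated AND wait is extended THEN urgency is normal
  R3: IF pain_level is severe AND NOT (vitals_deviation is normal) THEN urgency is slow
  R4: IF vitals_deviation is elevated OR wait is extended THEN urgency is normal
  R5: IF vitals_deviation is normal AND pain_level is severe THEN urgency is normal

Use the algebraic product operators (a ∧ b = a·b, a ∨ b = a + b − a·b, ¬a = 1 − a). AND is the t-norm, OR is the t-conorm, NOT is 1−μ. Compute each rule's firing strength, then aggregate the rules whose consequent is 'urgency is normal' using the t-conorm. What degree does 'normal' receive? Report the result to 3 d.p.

R1: normal=0.36, moderate=0.05; AND[a·b] → w = 0.0180
R2: elevated=0.07, extended=0.26; AND[a·b] → w = 0.0182
R3: severe=0.82, ¬normal=1−0.36=0.64; AND[a·b] → w = 0.5248
R4: elevated=0.07, extended=0.26; OR[a + b − a·b] → w = 0.3118
R5: normal=0.36, severe=0.82; AND[a·b] → w = 0.2952
Rules with consequent 'normal': {R2, R4, R5} → strengths 0.0182, 0.3118, 0.2952
Aggregate via t-conorm [a + b − a·b]: 0.5238

0.524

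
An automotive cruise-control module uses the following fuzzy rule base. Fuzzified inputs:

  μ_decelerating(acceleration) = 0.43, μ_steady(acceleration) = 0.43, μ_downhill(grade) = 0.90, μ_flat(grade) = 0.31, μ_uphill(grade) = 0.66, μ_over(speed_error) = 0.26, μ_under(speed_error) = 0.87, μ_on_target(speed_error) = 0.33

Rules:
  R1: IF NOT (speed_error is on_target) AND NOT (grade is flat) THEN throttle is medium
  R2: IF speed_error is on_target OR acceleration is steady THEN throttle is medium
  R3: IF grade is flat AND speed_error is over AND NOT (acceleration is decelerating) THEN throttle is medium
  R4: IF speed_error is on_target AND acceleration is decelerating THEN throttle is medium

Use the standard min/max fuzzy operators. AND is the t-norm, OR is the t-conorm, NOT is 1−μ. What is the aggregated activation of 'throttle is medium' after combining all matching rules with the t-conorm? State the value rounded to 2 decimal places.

R1: ¬on_target=1−0.33=0.67, ¬flat=1−0.31=0.69; AND[min(a, b)] → w = 0.67
R2: on_target=0.33, steady=0.43; OR[max(a, b)] → w = 0.43
R3: flat=0.31, over=0.26, ¬decelerating=1−0.43=0.57; AND[min(a, b)] → w = 0.26
R4: on_target=0.33, decelerating=0.43; AND[min(a, b)] → w = 0.33
Rules with consequent 'medium': {R1, R2, R3, R4} → strengths 0.67, 0.43, 0.26, 0.33
Aggregate via t-conorm [max(a, b)]: 0.67

0.67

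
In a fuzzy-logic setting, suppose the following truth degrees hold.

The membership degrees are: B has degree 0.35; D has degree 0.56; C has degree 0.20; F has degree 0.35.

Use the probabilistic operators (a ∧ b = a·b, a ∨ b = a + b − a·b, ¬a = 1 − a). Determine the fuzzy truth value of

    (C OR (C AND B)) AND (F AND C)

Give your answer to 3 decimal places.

C AND B = a·b on (0.2000, 0.3500) = 0.0700
C OR (C AND B) = a + b − a·b on (0.2000, 0.0700) = 0.2560
F AND C = a·b on (0.3500, 0.2000) = 0.0700
(C OR (C AND B)) AND (F AND C) = a·b on (0.2560, 0.0700) = 0.0179

0.018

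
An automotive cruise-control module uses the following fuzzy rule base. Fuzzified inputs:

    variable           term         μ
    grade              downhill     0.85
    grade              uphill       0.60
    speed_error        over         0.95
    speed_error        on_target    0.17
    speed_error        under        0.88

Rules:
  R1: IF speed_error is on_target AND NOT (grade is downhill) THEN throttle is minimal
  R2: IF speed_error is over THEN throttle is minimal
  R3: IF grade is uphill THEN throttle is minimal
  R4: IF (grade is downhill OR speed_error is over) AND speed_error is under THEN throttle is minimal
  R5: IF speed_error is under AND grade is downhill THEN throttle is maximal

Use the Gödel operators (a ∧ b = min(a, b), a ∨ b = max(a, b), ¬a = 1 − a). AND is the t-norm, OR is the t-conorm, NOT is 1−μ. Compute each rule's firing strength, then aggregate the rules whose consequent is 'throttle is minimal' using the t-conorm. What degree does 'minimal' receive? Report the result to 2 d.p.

0.95

R1: on_target=0.17, ¬downhill=1−0.85=0.15; AND[min(a, b)] → w = 0.15
R2: over=0.95 → w = 0.95
R3: uphill=0.60 → w = 0.60
R4: (downhill=0.85 OR over=0.95) = 0.95; AND[min(a, b)] with under=0.88 → w = 0.88
R5: under=0.88, downhill=0.85; AND[min(a, b)] → w = 0.85
Rules with consequent 'minimal': {R1, R2, R3, R4} → strengths 0.15, 0.95, 0.60, 0.88
Aggregate via t-conorm [max(a, b)]: 0.95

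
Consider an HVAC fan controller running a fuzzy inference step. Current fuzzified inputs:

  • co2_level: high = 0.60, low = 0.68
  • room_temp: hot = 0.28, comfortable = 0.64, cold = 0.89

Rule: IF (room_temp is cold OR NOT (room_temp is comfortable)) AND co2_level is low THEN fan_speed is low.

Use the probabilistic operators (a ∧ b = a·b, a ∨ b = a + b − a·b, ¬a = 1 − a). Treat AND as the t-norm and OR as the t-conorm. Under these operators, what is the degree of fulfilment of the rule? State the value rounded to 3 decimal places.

firing strength: (cold=0.89 OR ¬comfortable=1−0.64=0.36) = 0.9296; AND[a·b] with low=0.68 → w = 0.6321

0.632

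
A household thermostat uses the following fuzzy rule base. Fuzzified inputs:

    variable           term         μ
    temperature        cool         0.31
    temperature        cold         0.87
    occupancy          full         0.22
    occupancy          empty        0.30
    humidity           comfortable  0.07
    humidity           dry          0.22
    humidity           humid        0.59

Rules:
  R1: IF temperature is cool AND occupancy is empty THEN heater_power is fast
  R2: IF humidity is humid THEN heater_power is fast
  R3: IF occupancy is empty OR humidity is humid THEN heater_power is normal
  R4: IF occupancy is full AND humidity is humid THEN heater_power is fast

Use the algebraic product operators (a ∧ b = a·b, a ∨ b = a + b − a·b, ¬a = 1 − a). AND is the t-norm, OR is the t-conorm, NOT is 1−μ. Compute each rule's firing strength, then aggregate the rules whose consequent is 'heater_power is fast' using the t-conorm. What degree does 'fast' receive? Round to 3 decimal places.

0.676

R1: cool=0.31, empty=0.30; AND[a·b] → w = 0.0930
R2: humid=0.59 → w = 0.5900
R3: empty=0.30, humid=0.59; OR[a + b − a·b] → w = 0.7130
R4: full=0.22, humid=0.59; AND[a·b] → w = 0.1298
Rules with consequent 'fast': {R1, R2, R4} → strengths 0.0930, 0.5900, 0.1298
Aggregate via t-conorm [a + b − a·b]: 0.6764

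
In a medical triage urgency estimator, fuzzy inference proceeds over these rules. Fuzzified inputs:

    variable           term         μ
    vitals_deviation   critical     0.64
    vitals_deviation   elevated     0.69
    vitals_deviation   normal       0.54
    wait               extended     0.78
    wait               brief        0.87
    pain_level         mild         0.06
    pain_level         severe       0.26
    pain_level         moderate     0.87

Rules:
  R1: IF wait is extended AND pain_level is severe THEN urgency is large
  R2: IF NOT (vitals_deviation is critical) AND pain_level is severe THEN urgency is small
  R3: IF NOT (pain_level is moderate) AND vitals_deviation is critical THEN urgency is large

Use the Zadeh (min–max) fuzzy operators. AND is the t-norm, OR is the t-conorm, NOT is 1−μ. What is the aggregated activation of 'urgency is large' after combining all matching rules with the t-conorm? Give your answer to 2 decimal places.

0.26

R1: extended=0.78, severe=0.26; AND[min(a, b)] → w = 0.26
R2: ¬critical=1−0.64=0.36, severe=0.26; AND[min(a, b)] → w = 0.26
R3: ¬moderate=1−0.87=0.13, critical=0.64; AND[min(a, b)] → w = 0.13
Rules with consequent 'large': {R1, R3} → strengths 0.26, 0.13
Aggregate via t-conorm [max(a, b)]: 0.26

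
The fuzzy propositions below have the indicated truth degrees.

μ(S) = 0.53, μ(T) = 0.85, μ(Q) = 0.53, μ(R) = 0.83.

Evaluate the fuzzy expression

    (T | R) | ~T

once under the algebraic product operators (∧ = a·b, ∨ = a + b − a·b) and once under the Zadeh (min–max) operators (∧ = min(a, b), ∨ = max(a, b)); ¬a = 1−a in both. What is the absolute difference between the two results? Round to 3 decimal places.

0.128

Under algebraic product:
  T | R = a + b − a·b on (0.8500, 0.8300) = 0.9745
  ~T = 1 − 0.8500 = 0.1500
  (T | R) | ~T = a + b − a·b on (0.9745, 0.1500) = 0.9783
  → value = 0.9783
Under Zadeh (min–max):
  T | R = max(a, b) on (0.85, 0.83) = 0.85
  ~T = 1 − 0.85 = 0.15
  (T | R) | ~T = max(a, b) on (0.85, 0.15) = 0.85
  → value = 0.8500
|0.9783 − 0.8500| = 0.128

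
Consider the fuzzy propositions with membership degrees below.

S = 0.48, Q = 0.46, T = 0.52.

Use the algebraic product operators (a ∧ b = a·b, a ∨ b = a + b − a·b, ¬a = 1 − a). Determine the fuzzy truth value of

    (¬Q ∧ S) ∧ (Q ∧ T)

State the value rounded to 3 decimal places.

¬Q = 1 − 0.4600 = 0.5400
¬Q ∧ S = a·b on (0.5400, 0.4800) = 0.2592
Q ∧ T = a·b on (0.4600, 0.5200) = 0.2392
(¬Q ∧ S) ∧ (Q ∧ T) = a·b on (0.2592, 0.2392) = 0.0620

0.062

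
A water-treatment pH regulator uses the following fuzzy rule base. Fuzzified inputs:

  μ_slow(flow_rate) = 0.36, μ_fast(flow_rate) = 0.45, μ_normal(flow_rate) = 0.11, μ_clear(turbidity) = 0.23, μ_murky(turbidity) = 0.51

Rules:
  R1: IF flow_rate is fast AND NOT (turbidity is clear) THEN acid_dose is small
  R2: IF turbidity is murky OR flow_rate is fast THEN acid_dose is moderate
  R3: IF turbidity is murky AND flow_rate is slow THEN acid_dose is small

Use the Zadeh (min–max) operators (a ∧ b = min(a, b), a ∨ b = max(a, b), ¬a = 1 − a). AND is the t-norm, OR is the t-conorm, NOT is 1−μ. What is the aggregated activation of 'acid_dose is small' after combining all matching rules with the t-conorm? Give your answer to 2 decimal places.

0.45

R1: fast=0.45, ¬clear=1−0.23=0.77; AND[min(a, b)] → w = 0.45
R2: murky=0.51, fast=0.45; OR[max(a, b)] → w = 0.51
R3: murky=0.51, slow=0.36; AND[min(a, b)] → w = 0.36
Rules with consequent 'small': {R1, R3} → strengths 0.45, 0.36
Aggregate via t-conorm [max(a, b)]: 0.45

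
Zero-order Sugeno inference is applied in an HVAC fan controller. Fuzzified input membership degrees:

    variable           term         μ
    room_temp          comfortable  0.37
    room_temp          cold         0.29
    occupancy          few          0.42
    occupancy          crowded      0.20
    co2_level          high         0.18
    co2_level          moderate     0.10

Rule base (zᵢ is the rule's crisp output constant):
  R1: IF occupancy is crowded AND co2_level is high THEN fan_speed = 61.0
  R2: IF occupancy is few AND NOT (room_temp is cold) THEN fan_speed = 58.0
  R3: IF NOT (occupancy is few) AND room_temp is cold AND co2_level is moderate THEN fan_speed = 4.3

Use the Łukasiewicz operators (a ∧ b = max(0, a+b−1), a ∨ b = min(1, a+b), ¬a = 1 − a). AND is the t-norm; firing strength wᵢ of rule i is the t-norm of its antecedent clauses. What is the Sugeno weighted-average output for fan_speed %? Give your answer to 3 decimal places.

58.000

R1 (z=61.0): crowded=0.20, high=0.18; AND[max(0, a+b−1)] → w = 0.00
R2 (z=58.0): few=0.42, ¬cold=1−0.29=0.71; AND[max(0, a+b−1)] → w = 0.13
R3 (z=4.3): ¬few=1−0.42=0.58, cold=0.29, moderate=0.10; AND[max(0, a+b−1)] → w = 0.00
Weighted average = (0.00·61.0 + 0.13·58.0 + 0.00·4.3) / (0.00 + 0.13 + 0.00)
  = 7.5400 / 0.1300 = 58.000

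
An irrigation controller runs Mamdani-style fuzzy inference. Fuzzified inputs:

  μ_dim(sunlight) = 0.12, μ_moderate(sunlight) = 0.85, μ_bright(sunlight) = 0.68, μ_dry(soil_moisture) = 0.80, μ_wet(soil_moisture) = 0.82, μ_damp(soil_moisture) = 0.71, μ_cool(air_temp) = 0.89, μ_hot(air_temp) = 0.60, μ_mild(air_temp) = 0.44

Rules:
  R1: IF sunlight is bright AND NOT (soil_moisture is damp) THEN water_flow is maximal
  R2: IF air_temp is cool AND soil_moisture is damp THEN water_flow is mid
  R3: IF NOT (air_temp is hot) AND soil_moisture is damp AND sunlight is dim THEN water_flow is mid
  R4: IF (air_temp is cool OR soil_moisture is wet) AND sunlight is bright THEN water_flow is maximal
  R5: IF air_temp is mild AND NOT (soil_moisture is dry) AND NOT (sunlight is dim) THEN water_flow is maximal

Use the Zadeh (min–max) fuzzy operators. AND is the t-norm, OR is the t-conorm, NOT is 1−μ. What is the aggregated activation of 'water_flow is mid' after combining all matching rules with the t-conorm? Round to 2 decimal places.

0.71

R1: bright=0.68, ¬damp=1−0.71=0.29; AND[min(a, b)] → w = 0.29
R2: cool=0.89, damp=0.71; AND[min(a, b)] → w = 0.71
R3: ¬hot=1−0.60=0.40, damp=0.71, dim=0.12; AND[min(a, b)] → w = 0.12
R4: (cool=0.89 OR wet=0.82) = 0.89; AND[min(a, b)] with bright=0.68 → w = 0.68
R5: mild=0.44, ¬dry=1−0.80=0.20, ¬dim=1−0.12=0.88; AND[min(a, b)] → w = 0.20
Rules with consequent 'mid': {R2, R3} → strengths 0.71, 0.12
Aggregate via t-conorm [max(a, b)]: 0.71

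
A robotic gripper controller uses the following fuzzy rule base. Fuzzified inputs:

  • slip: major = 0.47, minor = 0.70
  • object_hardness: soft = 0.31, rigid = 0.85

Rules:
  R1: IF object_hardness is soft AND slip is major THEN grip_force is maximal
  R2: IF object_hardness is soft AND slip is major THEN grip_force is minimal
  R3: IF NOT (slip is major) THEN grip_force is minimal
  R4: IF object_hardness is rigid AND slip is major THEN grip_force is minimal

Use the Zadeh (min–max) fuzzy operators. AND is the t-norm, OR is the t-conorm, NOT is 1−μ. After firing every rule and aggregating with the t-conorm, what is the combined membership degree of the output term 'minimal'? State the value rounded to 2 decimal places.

0.53

R1: soft=0.31, major=0.47; AND[min(a, b)] → w = 0.31
R2: soft=0.31, major=0.47; AND[min(a, b)] → w = 0.31
R3: ¬major=1−0.47=0.53 → w = 0.53
R4: rigid=0.85, major=0.47; AND[min(a, b)] → w = 0.47
Rules with consequent 'minimal': {R2, R3, R4} → strengths 0.31, 0.53, 0.47
Aggregate via t-conorm [max(a, b)]: 0.53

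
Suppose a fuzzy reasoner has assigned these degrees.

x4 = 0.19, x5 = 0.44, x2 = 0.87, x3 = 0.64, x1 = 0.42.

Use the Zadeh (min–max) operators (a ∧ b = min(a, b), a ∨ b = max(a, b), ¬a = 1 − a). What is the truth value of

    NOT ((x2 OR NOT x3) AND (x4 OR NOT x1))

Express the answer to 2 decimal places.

NOT x3 = 1 − 0.64 = 0.36
x2 OR NOT x3 = max(a, b) on (0.87, 0.36) = 0.87
NOT x1 = 1 − 0.42 = 0.58
x4 OR NOT x1 = max(a, b) on (0.19, 0.58) = 0.58
(x2 OR NOT x3) AND (x4 OR NOT x1) = min(a, b) on (0.87, 0.58) = 0.58
NOT ((x2 OR NOT x3) AND (x4 OR NOT x1)) = 1 − 0.58 = 0.42

0.42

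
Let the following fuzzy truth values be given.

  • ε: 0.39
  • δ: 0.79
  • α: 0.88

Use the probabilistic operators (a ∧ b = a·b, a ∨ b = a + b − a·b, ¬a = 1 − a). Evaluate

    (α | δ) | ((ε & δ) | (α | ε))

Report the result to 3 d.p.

α | δ = a + b − a·b on (0.8800, 0.7900) = 0.9748
ε & δ = a·b on (0.3900, 0.7900) = 0.3081
α | ε = a + b − a·b on (0.8800, 0.3900) = 0.9268
(ε & δ) | (α | ε) = a + b − a·b on (0.3081, 0.9268) = 0.9494
(α | δ) | ((ε & δ) | (α | ε)) = a + b − a·b on (0.9748, 0.9494) = 0.9987

0.999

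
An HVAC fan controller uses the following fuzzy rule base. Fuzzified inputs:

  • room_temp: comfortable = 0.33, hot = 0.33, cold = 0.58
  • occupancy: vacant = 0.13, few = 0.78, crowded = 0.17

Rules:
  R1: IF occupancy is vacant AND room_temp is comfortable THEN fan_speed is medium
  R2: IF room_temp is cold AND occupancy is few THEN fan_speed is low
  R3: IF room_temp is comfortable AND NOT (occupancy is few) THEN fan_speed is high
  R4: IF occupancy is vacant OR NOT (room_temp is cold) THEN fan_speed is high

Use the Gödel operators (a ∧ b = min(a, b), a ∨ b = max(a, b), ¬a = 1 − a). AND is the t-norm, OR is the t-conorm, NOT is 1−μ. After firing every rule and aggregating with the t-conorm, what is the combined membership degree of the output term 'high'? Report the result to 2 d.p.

0.42

R1: vacant=0.13, comfortable=0.33; AND[min(a, b)] → w = 0.13
R2: cold=0.58, few=0.78; AND[min(a, b)] → w = 0.58
R3: comfortable=0.33, ¬few=1−0.78=0.22; AND[min(a, b)] → w = 0.22
R4: vacant=0.13, ¬cold=1−0.58=0.42; OR[max(a, b)] → w = 0.42
Rules with consequent 'high': {R3, R4} → strengths 0.22, 0.42
Aggregate via t-conorm [max(a, b)]: 0.42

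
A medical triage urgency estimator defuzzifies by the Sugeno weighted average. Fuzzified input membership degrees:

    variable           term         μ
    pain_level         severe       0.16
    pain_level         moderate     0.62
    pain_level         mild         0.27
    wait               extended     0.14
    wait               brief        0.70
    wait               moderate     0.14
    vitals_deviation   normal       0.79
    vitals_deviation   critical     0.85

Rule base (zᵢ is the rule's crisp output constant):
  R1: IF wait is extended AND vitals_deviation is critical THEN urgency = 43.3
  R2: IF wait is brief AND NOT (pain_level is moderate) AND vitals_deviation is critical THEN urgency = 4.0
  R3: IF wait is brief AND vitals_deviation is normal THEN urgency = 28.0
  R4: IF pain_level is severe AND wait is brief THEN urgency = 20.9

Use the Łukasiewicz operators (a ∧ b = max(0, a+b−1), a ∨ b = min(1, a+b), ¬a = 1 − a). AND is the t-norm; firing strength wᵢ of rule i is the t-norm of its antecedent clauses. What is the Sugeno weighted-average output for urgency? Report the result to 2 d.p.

R1 (z=43.3): extended=0.14, critical=0.85; AND[max(0, a+b−1)] → w = 0.00
R2 (z=4.0): brief=0.70, ¬moderate=1−0.62=0.38, critical=0.85; AND[max(0, a+b−1)] → w = 0.00
R3 (z=28.0): brief=0.70, normal=0.79; AND[max(0, a+b−1)] → w = 0.49
R4 (z=20.9): severe=0.16, brief=0.70; AND[max(0, a+b−1)] → w = 0.00
Weighted average = (0.00·43.3 + 0.00·4.0 + 0.49·28.0 + 0.00·20.9) / (0.00 + 0.00 + 0.49 + 0.00)
  = 13.7200 / 0.4900 = 28.00

28.00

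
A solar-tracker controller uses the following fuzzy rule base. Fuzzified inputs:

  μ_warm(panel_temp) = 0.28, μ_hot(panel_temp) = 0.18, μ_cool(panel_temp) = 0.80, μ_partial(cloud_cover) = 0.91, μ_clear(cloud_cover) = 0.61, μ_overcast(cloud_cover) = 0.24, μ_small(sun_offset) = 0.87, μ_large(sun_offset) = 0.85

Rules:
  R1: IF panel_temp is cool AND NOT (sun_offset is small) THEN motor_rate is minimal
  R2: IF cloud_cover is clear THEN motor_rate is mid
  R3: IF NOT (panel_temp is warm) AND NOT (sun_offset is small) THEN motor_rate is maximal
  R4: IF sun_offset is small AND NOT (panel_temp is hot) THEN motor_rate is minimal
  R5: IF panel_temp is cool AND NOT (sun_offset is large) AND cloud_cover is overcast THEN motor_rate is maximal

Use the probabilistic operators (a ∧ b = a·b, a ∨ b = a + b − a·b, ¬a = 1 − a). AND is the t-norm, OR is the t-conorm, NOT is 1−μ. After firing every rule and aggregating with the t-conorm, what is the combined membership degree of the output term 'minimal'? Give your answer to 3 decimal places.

0.743

R1: cool=0.80, ¬small=1−0.87=0.13; AND[a·b] → w = 0.1040
R2: clear=0.61 → w = 0.6100
R3: ¬warm=1−0.28=0.72, ¬small=1−0.87=0.13; AND[a·b] → w = 0.0936
R4: small=0.87, ¬hot=1−0.18=0.82; AND[a·b] → w = 0.7134
R5: cool=0.80, ¬large=1−0.85=0.15, overcast=0.24; AND[a·b] → w = 0.0288
Rules with consequent 'minimal': {R1, R4} → strengths 0.1040, 0.7134
Aggregate via t-conorm [a + b − a·b]: 0.7432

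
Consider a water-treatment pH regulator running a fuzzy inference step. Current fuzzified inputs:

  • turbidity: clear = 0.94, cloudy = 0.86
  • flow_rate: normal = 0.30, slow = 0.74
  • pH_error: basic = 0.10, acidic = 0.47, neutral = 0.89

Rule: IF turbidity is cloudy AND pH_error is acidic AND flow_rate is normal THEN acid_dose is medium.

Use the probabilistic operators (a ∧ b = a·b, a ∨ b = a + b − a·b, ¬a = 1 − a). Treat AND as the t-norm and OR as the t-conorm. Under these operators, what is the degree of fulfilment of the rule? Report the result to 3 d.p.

firing strength: cloudy=0.86, acidic=0.47, normal=0.30; AND[a·b] → w = 0.1213

0.121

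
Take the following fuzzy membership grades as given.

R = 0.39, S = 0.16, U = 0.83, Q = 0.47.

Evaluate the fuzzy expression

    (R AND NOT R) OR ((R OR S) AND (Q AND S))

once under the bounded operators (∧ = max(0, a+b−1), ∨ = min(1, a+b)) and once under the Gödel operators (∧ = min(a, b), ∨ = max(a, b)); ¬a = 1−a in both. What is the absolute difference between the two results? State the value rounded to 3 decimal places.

0.390

Under bounded:
  NOT R = 1 − 0.39 = 0.61
  R AND NOT R = max(0, a+b−1) on (0.39, 0.61) = 0.00
  R OR S = min(1, a+b) on (0.39, 0.16) = 0.55
  Q AND S = max(0, a+b−1) on (0.47, 0.16) = 0.00
  (R OR S) AND (Q AND S) = max(0, a+b−1) on (0.55, 0.00) = 0.00
  (R AND NOT R) OR ((R OR S) AND (Q AND S)) = min(1, a+b) on (0.00, 0.00) = 0.00
  → value = 0.0000
Under Gödel:
  NOT R = 1 − 0.39 = 0.61
  R AND NOT R = min(a, b) on (0.39, 0.61) = 0.39
  R OR S = max(a, b) on (0.39, 0.16) = 0.39
  Q AND S = min(a, b) on (0.47, 0.16) = 0.16
  (R OR S) AND (Q AND S) = min(a, b) on (0.39, 0.16) = 0.16
  (R AND NOT R) OR ((R OR S) AND (Q AND S)) = max(a, b) on (0.39, 0.16) = 0.39
  → value = 0.3900
|0.0000 − 0.3900| = 0.390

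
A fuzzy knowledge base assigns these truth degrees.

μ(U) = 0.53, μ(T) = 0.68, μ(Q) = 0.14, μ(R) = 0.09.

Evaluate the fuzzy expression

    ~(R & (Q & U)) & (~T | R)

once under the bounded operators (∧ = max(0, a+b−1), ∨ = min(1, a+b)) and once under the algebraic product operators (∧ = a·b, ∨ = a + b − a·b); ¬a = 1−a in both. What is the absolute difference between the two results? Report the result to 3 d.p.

Under bounded:
  Q & U = max(0, a+b−1) on (0.14, 0.53) = 0.00
  R & (Q & U) = max(0, a+b−1) on (0.09, 0.00) = 0.00
  ~(R & (Q & U)) = 1 − 0.00 = 1.00
  ~T = 1 − 0.68 = 0.32
  ~T | R = min(1, a+b) on (0.32, 0.09) = 0.41
  ~(R & (Q & U)) & (~T | R) = max(0, a+b−1) on (1.00, 0.41) = 0.41
  → value = 0.4100
Under algebraic product:
  Q & U = a·b on (0.1400, 0.5300) = 0.0742
  R & (Q & U) = a·b on (0.0900, 0.0742) = 0.0067
  ~(R & (Q & U)) = 1 − 0.0067 = 0.9933
  ~T = 1 − 0.6800 = 0.3200
  ~T | R = a + b − a·b on (0.3200, 0.0900) = 0.3812
  ~(R & (Q & U)) & (~T | R) = a·b on (0.9933, 0.3812) = 0.3787
  → value = 0.3787
|0.4100 − 0.3787| = 0.031

0.031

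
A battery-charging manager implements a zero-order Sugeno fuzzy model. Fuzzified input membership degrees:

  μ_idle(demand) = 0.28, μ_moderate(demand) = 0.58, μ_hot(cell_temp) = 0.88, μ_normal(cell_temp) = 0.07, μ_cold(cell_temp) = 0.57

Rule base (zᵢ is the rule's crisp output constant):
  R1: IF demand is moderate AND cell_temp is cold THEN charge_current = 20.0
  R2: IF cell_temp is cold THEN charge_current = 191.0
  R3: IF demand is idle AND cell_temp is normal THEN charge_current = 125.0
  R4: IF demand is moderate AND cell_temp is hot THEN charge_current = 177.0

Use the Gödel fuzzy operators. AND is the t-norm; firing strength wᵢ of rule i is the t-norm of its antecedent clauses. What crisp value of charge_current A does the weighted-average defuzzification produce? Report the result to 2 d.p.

R1 (z=20.0): moderate=0.58, cold=0.57; AND[min(a, b)] → w = 0.57
R2 (z=191.0): cold=0.57 → w = 0.57
R3 (z=125.0): idle=0.28, normal=0.07; AND[min(a, b)] → w = 0.07
R4 (z=177.0): moderate=0.58, hot=0.88; AND[min(a, b)] → w = 0.58
Weighted average = (0.57·20.0 + 0.57·191.0 + 0.07·125.0 + 0.58·177.0) / (0.57 + 0.57 + 0.07 + 0.58)
  = 231.6800 / 1.7900 = 129.43

129.43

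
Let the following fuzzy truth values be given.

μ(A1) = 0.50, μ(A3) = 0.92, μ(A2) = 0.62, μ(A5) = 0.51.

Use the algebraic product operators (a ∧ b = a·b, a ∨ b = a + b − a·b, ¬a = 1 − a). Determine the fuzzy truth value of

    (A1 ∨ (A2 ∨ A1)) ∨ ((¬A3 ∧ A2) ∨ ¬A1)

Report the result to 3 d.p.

A2 ∨ A1 = a + b − a·b on (0.6200, 0.5000) = 0.8100
A1 ∨ (A2 ∨ A1) = a + b − a·b on (0.5000, 0.8100) = 0.9050
¬A3 = 1 − 0.9200 = 0.0800
¬A3 ∧ A2 = a·b on (0.0800, 0.6200) = 0.0496
¬A1 = 1 − 0.5000 = 0.5000
(¬A3 ∧ A2) ∨ ¬A1 = a + b − a·b on (0.0496, 0.5000) = 0.5248
(A1 ∨ (A2 ∨ A1)) ∨ ((¬A3 ∧ A2) ∨ ¬A1) = a + b − a·b on (0.9050, 0.5248) = 0.9549

0.955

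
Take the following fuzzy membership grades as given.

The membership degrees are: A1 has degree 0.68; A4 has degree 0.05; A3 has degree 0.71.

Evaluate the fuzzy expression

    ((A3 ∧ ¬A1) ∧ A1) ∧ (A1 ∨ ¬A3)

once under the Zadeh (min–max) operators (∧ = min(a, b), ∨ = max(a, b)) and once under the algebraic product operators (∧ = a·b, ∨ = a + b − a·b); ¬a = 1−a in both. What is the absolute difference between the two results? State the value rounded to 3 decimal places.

0.201

Under Zadeh (min–max):
  ¬A1 = 1 − 0.68 = 0.32
  A3 ∧ ¬A1 = min(a, b) on (0.71, 0.32) = 0.32
  (A3 ∧ ¬A1) ∧ A1 = min(a, b) on (0.32, 0.68) = 0.32
  ¬A3 = 1 − 0.71 = 0.29
  A1 ∨ ¬A3 = max(a, b) on (0.68, 0.29) = 0.68
  ((A3 ∧ ¬A1) ∧ A1) ∧ (A1 ∨ ¬A3) = min(a, b) on (0.32, 0.68) = 0.32
  → value = 0.3200
Under algebraic product:
  ¬A1 = 1 − 0.6800 = 0.3200
  A3 ∧ ¬A1 = a·b on (0.7100, 0.3200) = 0.2272
  (A3 ∧ ¬A1) ∧ A1 = a·b on (0.2272, 0.6800) = 0.1545
  ¬A3 = 1 − 0.7100 = 0.2900
  A1 ∨ ¬A3 = a + b − a·b on (0.6800, 0.2900) = 0.7728
  ((A3 ∧ ¬A1) ∧ A1) ∧ (A1 ∨ ¬A3) = a·b on (0.1545, 0.7728) = 0.1194
  → value = 0.1194
|0.3200 − 0.1194| = 0.201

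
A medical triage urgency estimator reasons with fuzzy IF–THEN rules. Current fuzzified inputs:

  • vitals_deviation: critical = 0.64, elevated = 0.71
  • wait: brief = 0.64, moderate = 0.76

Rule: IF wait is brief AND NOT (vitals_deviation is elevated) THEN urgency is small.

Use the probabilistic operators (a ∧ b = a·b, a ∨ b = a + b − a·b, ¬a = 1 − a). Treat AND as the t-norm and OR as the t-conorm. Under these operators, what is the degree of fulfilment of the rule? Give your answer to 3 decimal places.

firing strength: brief=0.64, ¬elevated=1−0.71=0.29; AND[a·b] → w = 0.1856

0.186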